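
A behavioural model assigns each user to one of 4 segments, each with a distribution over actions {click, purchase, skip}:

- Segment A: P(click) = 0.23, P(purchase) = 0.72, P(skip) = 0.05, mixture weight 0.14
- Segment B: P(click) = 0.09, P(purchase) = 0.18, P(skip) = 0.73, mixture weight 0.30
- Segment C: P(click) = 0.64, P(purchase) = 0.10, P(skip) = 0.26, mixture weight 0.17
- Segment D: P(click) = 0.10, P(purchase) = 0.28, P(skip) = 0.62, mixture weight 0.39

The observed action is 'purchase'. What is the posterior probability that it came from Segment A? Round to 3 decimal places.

0.359

The responsibility of component k is π_k f_k(x) divided by Σ_j π_j f_j(x).
Evaluate each component's likelihood at the observed value:
  p_A = P(purchase | comp) = 0.72
  p_B = P(purchase | comp) = 0.18
  p_C = P(purchase | comp) = 0.10
  p_D = P(purchase | comp) = 0.28
Weight by the priors:
  π_A·p_A = 0.14 × 0.72 = 0.1008
  π_B·p_B = 0.30 × 0.18 = 0.054
  π_C·p_C = 0.17 × 0.1 = 0.017
  π_D·p_D = 0.39 × 0.28 = 0.1092
Evidence: 0.1008 + 0.054 + 0.017 + 0.1092 = 0.281
P(Segment A | data) ≈ 0.359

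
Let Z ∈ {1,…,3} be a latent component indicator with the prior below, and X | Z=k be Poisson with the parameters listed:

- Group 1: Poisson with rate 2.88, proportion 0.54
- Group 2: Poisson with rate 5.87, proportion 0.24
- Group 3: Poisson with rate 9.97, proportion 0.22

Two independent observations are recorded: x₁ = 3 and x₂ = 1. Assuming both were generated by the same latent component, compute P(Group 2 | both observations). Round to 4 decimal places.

P(component k | x) = w_k·f_k(x) / marginal(x), where marginal(x) = Σ_j w_j·f_j(x).
Since both observations come from the same component, the likelihood for component k is f_k(x₁)·f_k(x₂).
  f_1 = [0.22349] × [0.161668] = 0.0361312
  f_2 = [0.09516] × [0.0165703] = 0.00157683
  f_3 = [0.00772713] × [0.000466422] = 3.6041e-06
Prior × likelihood for each component:
  w_1·f_1 = 0.54 × 0.0361312 = 0.0195109
  w_2·f_2 = 0.24 × 0.00157683 = 0.000378438
  w_3·f_3 = 0.22 × 3.6041e-06 = 7.92903e-07
Denominator: 0.0195109 + 0.000378438 + 7.92903e-07 = 0.0198901
P(Group 2 | data) ≈ 0.0190

0.0190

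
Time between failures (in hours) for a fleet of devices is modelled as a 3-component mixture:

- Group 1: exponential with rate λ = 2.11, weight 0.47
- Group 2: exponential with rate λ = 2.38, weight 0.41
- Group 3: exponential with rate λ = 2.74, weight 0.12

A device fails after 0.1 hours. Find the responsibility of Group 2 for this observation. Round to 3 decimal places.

0.422

The responsibility of component k is w_k f_k(x) divided by Σ_j w_j f_j(x).
Evaluate each component's likelihood at the observed value:
  p_1 = 1.70862
  p_2 = 1.87592
  p_3 = 2.08331
Multiply by the mixture weights:
  w_1·p_1 = 0.47 × 1.70862 = 0.803053
  w_2·p_2 = 0.41 × 1.87592 = 0.769128
  w_3·p_3 = 0.12 × 2.08331 = 0.249997
Sum: 0.803053 + 0.769128 + 0.249997 = 1.82218
Responsibility of Group 2: 0.769128 / 1.82218 ≈ 0.422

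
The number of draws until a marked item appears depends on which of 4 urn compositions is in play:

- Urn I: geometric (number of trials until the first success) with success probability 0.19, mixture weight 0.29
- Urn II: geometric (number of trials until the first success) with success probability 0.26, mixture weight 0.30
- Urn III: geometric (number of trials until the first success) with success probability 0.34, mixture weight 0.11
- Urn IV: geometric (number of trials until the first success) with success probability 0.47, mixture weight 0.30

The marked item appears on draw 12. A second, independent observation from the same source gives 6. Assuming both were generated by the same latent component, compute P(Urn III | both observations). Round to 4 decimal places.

0.0304

P(component k | x) = w_k·f_k(x) / marginal(x), where marginal(x) = Σ_j w_j·f_j(x).
Since both observations come from the same component, the likelihood for component k is f_k(x₁)·f_k(x₂).
  L_I = [0.19·(1−0.19)^11 = 0.19·0.0984771 = 0.0187106] × [0.0662489] = 0.00123956
  L_II = [0.26·(1−0.26)^11 = 0.26·0.0364375 = 0.00947376] × [0.0576942] = 0.000546581
  L_III = [0.34·(1−0.34)^11 = 0.34·0.010351 = 0.00351935] × [0.0425793] = 0.000149851
  L_IV = [0.47·(1−0.47)^11 = 0.47·0.000926904 = 0.000435645] × [0.0196552] = 8.56268e-06
Unnormalised posteriors:
  w_I·L_I = 0.29 × 0.00123956 = 0.000359472
  w_II·L_II = 0.30 × 0.000546581 = 0.000163974
  w_III·L_III = 0.11 × 0.000149851 = 1.64837e-05
  w_IV·L_IV = 0.30 × 8.56268e-06 = 2.5688e-06
Normaliser: 0.000359472 + 0.000163974 + 1.64837e-05 + 2.5688e-06 = 0.000542499
So the posterior for Urn III is 1.64837e-05 / 0.000542499 ≈ 0.0304.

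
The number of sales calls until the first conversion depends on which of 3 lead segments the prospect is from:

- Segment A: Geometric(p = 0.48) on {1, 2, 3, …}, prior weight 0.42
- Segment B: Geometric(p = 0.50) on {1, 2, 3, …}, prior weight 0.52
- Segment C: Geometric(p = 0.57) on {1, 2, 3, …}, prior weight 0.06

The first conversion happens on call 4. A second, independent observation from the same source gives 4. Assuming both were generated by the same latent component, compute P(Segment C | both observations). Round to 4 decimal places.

By Bayes' theorem, P(k | x) = w_k f_k(x) / Σ_j w_j f_j(x).
Since both observations come from the same component, the likelihood for component k is f_k(x₁)·f_k(x₂).
  p_A = [0.48·(1−0.48)^3 = 0.48·0.140608 = 0.0674918] × [0.0674918] = 0.00455515
  p_B = [0.50·(1−0.50)^3 = 0.50·0.125 = 0.0625] × [0.0625] = 0.00390625
  p_C = [0.57·(1−0.57)^3 = 0.57·0.079507 = 0.045319] × [0.045319] = 0.00205381
Unnormalised posteriors:
  w_A·p_A = 0.42 × 0.00455515 = 0.00191316
  w_B·p_B = 0.52 × 0.00390625 = 0.00203125
  w_C·p_C = 0.06 × 0.00205381 = 0.000123229
Sum: 0.00191316 + 0.00203125 + 0.000123229 = 0.00406764
So the posterior for Segment C is 0.000123229 / 0.00406764 ≈ 0.0303.

0.0303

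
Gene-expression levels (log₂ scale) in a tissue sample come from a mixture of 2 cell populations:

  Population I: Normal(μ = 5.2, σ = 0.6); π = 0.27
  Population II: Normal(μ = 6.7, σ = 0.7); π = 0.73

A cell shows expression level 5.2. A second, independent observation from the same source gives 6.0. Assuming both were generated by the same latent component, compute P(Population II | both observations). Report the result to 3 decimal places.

P(component k | x) = w_k·f_k(x) / marginal(x), where marginal(x) = Σ_j w_j·f_j(x).
Since both observations come from the same component, the likelihood for component k is f_k(x₁)·f_k(x₂).
  L_I = [(1/(0.6·√(2π)))·exp(−(5.2−5.2)²/(2·0.6²)) = 0.664904·exp(-0.00000) = 0.664904] × [0.27335] = 0.181752
  L_II = [(1/(0.7·√(2π)))·exp(−(5.2−6.7)²/(2·0.7²)) = 0.569918·exp(-2.29592) = 0.057373] × [0.345672] = 0.0198323
Unnormalised posteriors:
  w_I·L_I = 0.27 × 0.181752 = 0.0490729
  w_II·L_II = 0.73 × 0.0198323 = 0.0144775
Sum: 0.0490729 + 0.0144775 = 0.0635505
P(Population II | x₁,x₂) = 0.0144775 / 0.0635505 ≈ 0.228

0.228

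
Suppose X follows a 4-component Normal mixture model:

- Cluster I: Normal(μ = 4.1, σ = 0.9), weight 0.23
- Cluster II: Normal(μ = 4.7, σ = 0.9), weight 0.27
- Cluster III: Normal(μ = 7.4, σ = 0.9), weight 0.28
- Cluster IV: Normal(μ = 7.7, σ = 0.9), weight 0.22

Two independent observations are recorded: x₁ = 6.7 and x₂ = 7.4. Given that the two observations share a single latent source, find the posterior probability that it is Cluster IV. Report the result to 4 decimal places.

0.3514

Posterior ∝ prior × likelihood, so P(k | x) ∝ π_k f_k(x); normalise over all components.
Since both observations come from the same component, the likelihood for component k is f_k(x₁)·f_k(x₂).
  f_I = [(1/(0.9·√(2π)))·exp(−(6.7−4.1)²/(2·0.9²)) = 0.443269·exp(-4.17284) = 0.00683009] × [0.000533634] = 3.64477e-06
  f_II = [(1/(0.9·√(2π)))·exp(−(6.7−4.7)²/(2·0.9²)) = 0.443269·exp(-2.46914) = 0.0375263] × [0.00492428] = 0.00018479
  f_III = [(1/(0.9·√(2π)))·exp(−(6.7−7.4)²/(2·0.9²)) = 0.443269·exp(-0.30247) = 0.327572] × [0.443269] = 0.145203
  f_IV = [(1/(0.9·√(2π)))·exp(−(6.7−7.7)²/(2·0.9²)) = 0.443269·exp(-0.61728) = 0.239103] × [0.419315] = 0.100259
Unnormalised posteriors:
  π_I·f_I = 0.23 × 3.64477e-06 = 8.38297e-07
  π_II·f_II = 0.27 × 0.00018479 = 4.98932e-05
  π_III·f_III = 0.28 × 0.145203 = 0.0406567
  π_IV·f_IV = 0.22 × 0.100259 = 0.022057
Sum: 8.38297e-07 + 4.98932e-05 + 0.0406567 + 0.022057 = 0.0627645
P(Cluster IV | x₁, x₂) = 0.022057 / 0.0627645 ≈ 0.3514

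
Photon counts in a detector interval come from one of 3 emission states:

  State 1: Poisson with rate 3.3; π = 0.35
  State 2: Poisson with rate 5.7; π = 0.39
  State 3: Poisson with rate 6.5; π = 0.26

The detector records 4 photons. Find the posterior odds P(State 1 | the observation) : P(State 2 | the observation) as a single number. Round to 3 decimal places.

Since P(k|x) ∝ P(Z=k) f_k(x), the posterior odds are P(Z=i) f_i(x) / (P(Z=j) f_j(x)).
Evaluate each component's likelihood at the observed value:
  L_1 = e^(−3.3)·3.3^4/4! = 0.182252
  L_2 = e^(−5.7)·5.7^4/4! = 0.147167
  L_3 = e^(−6.5)·6.5^4/4! = 0.111822
Posterior odds = (P(Z=1)·L_1) / (P(Z=2)·L_2) = (0.35·0.182252) / (0.39·0.147167) = 0.0637883 / 0.057395 ≈ 1.111

1.111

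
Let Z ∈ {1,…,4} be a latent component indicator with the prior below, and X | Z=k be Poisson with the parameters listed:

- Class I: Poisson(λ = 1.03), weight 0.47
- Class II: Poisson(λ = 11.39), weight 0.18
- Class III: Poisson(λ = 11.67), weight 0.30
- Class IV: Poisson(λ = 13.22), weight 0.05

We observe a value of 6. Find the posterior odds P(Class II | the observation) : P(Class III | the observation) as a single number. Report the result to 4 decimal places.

0.6862

The posterior odds equal the prior odds times the likelihood ratio: (w_i/w_j)·(f_i(x)/f_j(x)).
Poisson probabilities:
  L_I = e^(−1.03)·1.03^6/6! = 0.000592062
  L_II = e^(−11.39)·11.39^6/6! = 0.0342922
  L_III = e^(−11.67)·11.67^6/6! = 0.0299831
  L_IV = e^(−13.22)·13.22^6/6! = 0.0134488
Odds = (0.18/0.30) × (0.0342922/0.0299831) = 0.6 × 1.14372 ≈ 0.6862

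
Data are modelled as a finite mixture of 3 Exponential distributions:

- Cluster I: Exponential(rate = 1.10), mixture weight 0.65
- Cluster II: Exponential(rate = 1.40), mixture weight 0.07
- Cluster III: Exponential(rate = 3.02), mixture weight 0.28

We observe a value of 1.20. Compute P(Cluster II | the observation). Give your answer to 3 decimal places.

0.079

Posterior ∝ prior × likelihood, so P(k | x) ∝ π_k f_k(x); normalise over all components.
Exponential densities:
  L_I = 0.293849
  L_II = 0.260924
  L_III = 0.0805608
Weight by the priors:
  π_I·L_I = 0.65 × 0.293849 = 0.191002
  π_II·L_II = 0.07 × 0.260924 = 0.0182646
  π_III·L_III = 0.28 × 0.0805608 = 0.022557
Denominator: 0.191002 + 0.0182646 + 0.022557 = 0.231823
Responsibility of Cluster II: 0.0182646 / 0.231823 ≈ 0.079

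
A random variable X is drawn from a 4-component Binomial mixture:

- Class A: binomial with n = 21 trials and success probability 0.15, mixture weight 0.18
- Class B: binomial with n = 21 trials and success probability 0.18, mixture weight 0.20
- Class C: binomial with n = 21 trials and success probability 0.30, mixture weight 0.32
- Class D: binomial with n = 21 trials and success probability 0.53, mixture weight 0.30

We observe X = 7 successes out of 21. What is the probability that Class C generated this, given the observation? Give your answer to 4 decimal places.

The responsibility of component k is π_k f_k(x) divided by Σ_j π_j f_j(x).
Component likelihoods at x = 7 successes out of 21:
  L_A = C(21,7)·0.15^7·0.85^14 = 116280·1.70859e-06·0.10277 = 0.0204178
  L_B = C(21,7)·0.18^7·0.82^14 = 116280·6.1222e-06·0.0621432 = 0.0442391
  L_C = C(21,7)·0.30^7·0.70^14 = 116280·0.0002187·0.00678223 = 0.172475
  L_D = C(21,7)·0.53^7·0.47^14 = 116280·0.0117471·2.56667e-05 = 0.0350595
Unnormalised posteriors:
  π_A·L_A = 0.18 × 0.0204178 = 0.0036752
  π_B·L_B = 0.20 × 0.0442391 = 0.00884782
  π_C·L_C = 0.32 × 0.172475 = 0.055192
  π_D·L_D = 0.30 × 0.0350595 = 0.0105179
Normaliser: 0.0036752 + 0.00884782 + 0.055192 + 0.0105179 = 0.0782329
P(Class C | 7 successes out of 21) = 0.055192 / 0.0782329 ≈ 0.7055

0.7055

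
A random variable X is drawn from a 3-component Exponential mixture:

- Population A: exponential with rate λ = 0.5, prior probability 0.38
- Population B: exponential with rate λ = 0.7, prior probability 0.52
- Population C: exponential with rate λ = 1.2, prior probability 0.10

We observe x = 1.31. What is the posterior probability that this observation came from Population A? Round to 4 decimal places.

0.3667

P(component k | x) = w_k·f_k(x) / marginal(x), where marginal(x) = Σ_j w_j·f_j(x).
Evaluate each component's likelihood at the observed value:
  f_A = 0.5·e^(−0.5·1.31) = 0.5·e^(−0.6550) = 0.259721
  f_B = 0.7·e^(−0.7·1.31) = 0.7·e^(−0.9170) = 0.279801
  f_C = 1.2·e^(−1.2·1.31) = 1.2·e^(−1.5720) = 0.249155
Weight by the priors:
  w_A·f_A = 0.38 × 0.259721 = 0.098694
  w_B·f_B = 0.52 × 0.279801 = 0.145497
  w_C·f_C = 0.10 × 0.249155 = 0.0249155
Marginal: 0.098694 + 0.145497 + 0.0249155 = 0.269106
P(Population A | the observation) ≈ 0.3667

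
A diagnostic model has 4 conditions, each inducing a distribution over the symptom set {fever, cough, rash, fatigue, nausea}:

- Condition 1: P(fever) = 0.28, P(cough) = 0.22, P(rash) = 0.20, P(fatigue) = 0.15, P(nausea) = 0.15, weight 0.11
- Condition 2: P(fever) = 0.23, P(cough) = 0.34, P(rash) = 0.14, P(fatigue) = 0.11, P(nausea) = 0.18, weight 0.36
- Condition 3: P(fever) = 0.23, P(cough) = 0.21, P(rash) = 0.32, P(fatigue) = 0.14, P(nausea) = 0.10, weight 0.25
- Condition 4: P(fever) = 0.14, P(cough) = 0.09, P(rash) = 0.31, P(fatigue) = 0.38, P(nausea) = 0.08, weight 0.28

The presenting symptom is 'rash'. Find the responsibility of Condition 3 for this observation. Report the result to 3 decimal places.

Apply Bayes' rule: the posterior for each component is proportional to its prior times its likelihood at x.
Categorical probabilities:
  L_1 = P(rash | comp) = 0.20
  L_2 = P(rash | comp) = 0.14
  L_3 = P(rash | comp) = 0.32
  L_4 = P(rash | comp) = 0.31
Weight by the priors:
  π_1·L_1 = 0.11 × 0.2 = 0.022
  π_2·L_2 = 0.36 × 0.14 = 0.0504
  π_3·L_3 = 0.25 × 0.32 = 0.08
  π_4·L_4 = 0.28 × 0.31 = 0.0868
Marginal: 0.022 + 0.0504 + 0.08 + 0.0868 = 0.2392
P(Condition 3 | data) ≈ 0.334

0.334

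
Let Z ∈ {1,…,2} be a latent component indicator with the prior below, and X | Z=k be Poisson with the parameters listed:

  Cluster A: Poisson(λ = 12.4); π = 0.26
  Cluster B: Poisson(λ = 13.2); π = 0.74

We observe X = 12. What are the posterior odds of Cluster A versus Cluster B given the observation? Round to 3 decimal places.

Only the two components matter; the odds are (π_i f_i(x)) / (π_j f_j(x)).
Poisson probabilities:
  p_A = e^(−12.4)·12.4^12/12! = 0.113624
  p_B = e^(−13.2)·13.2^12/12! = 0.108109
Odds = (0.26/0.74) × (0.113624/0.108109) = 0.351351 × 1.05101 ≈ 0.369

0.369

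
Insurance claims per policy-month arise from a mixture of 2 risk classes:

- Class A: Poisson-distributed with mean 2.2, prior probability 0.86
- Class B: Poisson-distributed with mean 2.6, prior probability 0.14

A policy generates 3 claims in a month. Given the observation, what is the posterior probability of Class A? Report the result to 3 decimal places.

P(component k | x) = π_k·f_k(x) / marginal(x), where marginal(x) = Σ_j π_j·f_j(x).
Component likelihoods at x = 3 claims:
  L_A = e^(−2.2)·2.2^3/3! = 0.196639
  L_B = e^(−2.6)·2.6^3/3! = 0.217572
Prior × likelihood for each component:
  π_A·L_A = 0.86 × 0.196639 = 0.169109
  π_B·L_B = 0.14 × 0.217572 = 0.0304601
Denominator: 0.169109 + 0.0304601 = 0.199569
So the posterior for Class A is 0.169109 / 0.199569 ≈ 0.847.

0.847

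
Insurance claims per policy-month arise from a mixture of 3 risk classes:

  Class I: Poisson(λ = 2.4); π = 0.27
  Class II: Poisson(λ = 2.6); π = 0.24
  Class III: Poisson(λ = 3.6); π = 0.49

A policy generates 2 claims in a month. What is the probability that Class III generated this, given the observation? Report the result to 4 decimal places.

0.3988

Apply Bayes' rule: the posterior for each component is proportional to its prior times its likelihood at x.
Poisson probabilities:
  L_I = e^(−2.4)·2.4^2/2! = 0.261268
  L_II = e^(−2.6)·2.6^2/2! = 0.251045
  L_III = e^(−3.6)·3.6^2/2! = 0.177058
Prior × likelihood for each component:
  π_I·L_I = 0.27 × 0.261268 = 0.0705423
  π_II·L_II = 0.24 × 0.251045 = 0.0602507
  π_III·L_III = 0.49 × 0.177058 = 0.0867583
Denominator: 0.0705423 + 0.0602507 + 0.0867583 = 0.217551
P(Class III | 2 claims) ≈ 0.3988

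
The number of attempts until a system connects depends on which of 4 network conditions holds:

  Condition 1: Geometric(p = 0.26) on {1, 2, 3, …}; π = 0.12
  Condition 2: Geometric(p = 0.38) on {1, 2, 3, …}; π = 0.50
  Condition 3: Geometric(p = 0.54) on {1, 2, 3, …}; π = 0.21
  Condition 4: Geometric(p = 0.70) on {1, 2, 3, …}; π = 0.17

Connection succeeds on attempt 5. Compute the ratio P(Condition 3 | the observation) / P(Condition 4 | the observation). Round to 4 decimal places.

The posterior odds equal the prior odds times the likelihood ratio: (π_i/π_j)·(f_i(x)/f_j(x)).
Geometric probabilities:
  L_1 = 0.26·(1−0.26)^4 = 0.26·0.299866 = 0.0779651
  L_2 = 0.38·(1−0.38)^4 = 0.38·0.147763 = 0.0561501
  L_3 = 0.54·(1−0.54)^4 = 0.54·0.0447746 = 0.0241783
  L_4 = 0.70·(1−0.70)^4 = 0.70·0.0081 = 0.00567
Odds = (0.21/0.17) × (0.0241783/0.00567) = 1.23529 × 4.26424 ≈ 5.2676

5.2676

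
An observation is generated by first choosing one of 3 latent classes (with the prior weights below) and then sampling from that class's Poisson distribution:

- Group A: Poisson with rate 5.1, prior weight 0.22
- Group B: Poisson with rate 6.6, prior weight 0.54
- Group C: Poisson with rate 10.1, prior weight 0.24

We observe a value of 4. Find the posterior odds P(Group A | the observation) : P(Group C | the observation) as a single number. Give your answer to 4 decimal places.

Since P(k|x) ∝ π_k f_k(x), the posterior odds are π_i f_i(x) / (π_j f_j(x)).
Poisson probabilities:
  f_A = 0.171857
  f_B = 0.107553
  f_C = 0.0178115
Posterior odds = (π_A·f_A) / (π_C·f_C) = (0.22·0.171857) / (0.24·0.0178115) = 0.0378086 / 0.00427475 ≈ 8.8446

8.8446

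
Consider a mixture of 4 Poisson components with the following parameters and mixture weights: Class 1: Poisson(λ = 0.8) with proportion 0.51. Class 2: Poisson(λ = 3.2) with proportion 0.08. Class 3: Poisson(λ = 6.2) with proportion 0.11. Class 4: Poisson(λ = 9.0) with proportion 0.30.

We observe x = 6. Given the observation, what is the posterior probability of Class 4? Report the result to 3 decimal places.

The responsibility of component k is P(Z=k) f_k(x) divided by Σ_j P(Z=j) f_j(x).
Poisson probabilities:
  p_1 = e^(−0.8)·0.8^6/6! = 0.000163596
  p_2 = e^(−3.2)·3.2^6/6! = 0.060789
  p_3 = e^(−6.2)·6.2^6/6! = 0.1601
  p_4 = e^(−9.0)·9.0^6/6! = 0.0910903
Weight by the priors:
  P(Z=1)·p_1 = 0.51 × 0.000163596 = 8.34338e-05
  P(Z=2)·p_2 = 0.08 × 0.060789 = 0.00486312
  P(Z=3)·p_3 = 0.11 × 0.1601 = 0.017611
  P(Z=4)·p_4 = 0.30 × 0.0910903 = 0.0273271
Marginal: 8.34338e-05 + 0.00486312 + 0.017611 + 0.0273271 = 0.0498847
So the posterior for Class 4 is 0.0273271 / 0.0498847 ≈ 0.548.

0.548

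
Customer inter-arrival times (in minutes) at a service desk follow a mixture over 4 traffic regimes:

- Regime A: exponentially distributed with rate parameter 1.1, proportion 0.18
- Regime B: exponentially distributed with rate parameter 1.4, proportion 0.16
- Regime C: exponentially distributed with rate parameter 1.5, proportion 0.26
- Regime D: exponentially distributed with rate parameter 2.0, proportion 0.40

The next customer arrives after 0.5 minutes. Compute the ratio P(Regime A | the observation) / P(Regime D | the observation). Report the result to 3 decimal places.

0.388

Only the two components matter; the odds are (π_i f_i(x)) / (π_j f_j(x)).
Evaluate each component's likelihood at the observed value:
  f_A = 0.634645
  f_B = 0.695219
  f_C = 0.70855
  f_D = 0.735759
Odds = (0.18/0.40) × (0.634645/0.735759) = 0.45 × 0.862572 ≈ 0.388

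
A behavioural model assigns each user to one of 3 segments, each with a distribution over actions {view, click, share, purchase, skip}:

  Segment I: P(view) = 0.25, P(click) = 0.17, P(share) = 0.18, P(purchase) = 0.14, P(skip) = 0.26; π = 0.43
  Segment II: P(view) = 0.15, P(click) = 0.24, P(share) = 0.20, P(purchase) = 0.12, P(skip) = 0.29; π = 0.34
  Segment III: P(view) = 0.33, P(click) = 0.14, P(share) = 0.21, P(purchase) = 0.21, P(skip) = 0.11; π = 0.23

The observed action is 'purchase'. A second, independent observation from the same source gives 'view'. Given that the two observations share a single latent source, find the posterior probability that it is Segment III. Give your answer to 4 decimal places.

0.4295

Apply Bayes' rule: the posterior for each component is proportional to its prior times its likelihood at x.
Since both observations come from the same component, the likelihood for component k is f_k(x₁)·f_k(x₂).
  f_I = [0.14] × [0.25] = 0.035
  f_II = [0.12] × [0.15] = 0.018
  f_III = [0.21] × [0.33] = 0.0693
Multiply by the mixture weights:
  w_I·f_I = 0.43 × 0.035 = 0.01505
  w_II·f_II = 0.34 × 0.018 = 0.00612
  w_III·f_III = 0.23 × 0.0693 = 0.015939
Sum: 0.01505 + 0.00612 + 0.015939 = 0.037109
So the posterior for Segment III is 0.015939 / 0.037109 ≈ 0.4295.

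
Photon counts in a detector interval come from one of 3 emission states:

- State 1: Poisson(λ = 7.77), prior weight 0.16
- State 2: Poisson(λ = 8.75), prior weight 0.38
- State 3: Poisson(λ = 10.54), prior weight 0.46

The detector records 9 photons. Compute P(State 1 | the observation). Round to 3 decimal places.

Posterior ∝ prior × likelihood, so P(k | x) ∝ π_k f_k(x); normalise over all components.
Poisson probabilities:
  p_1 = e^(−7.77)·7.77^9/9! = 0.120104
  p_2 = e^(−8.75)·8.75^9/9! = 0.13129
  p_3 = e^(−10.54)·10.54^9/9! = 0.117041
Multiply by the mixture weights:
  π_1·p_1 = 0.16 × 0.120104 = 0.0192167
  π_2·p_2 = 0.38 × 0.13129 = 0.0498903
  π_3·p_3 = 0.46 × 0.117041 = 0.0538389
Denominator: 0.0192167 + 0.0498903 + 0.0538389 = 0.122946
Responsibility of State 1: 0.0192167 / 0.122946 ≈ 0.156

0.156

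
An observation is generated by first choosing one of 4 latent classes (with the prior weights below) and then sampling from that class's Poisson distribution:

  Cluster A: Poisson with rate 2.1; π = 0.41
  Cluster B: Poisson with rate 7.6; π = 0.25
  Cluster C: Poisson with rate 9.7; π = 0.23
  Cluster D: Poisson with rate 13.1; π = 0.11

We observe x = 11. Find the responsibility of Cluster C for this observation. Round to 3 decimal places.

Apply Bayes' rule: the posterior for each component is proportional to its prior times its likelihood at x.
Component likelihoods at x = 11:
  p_A = 1.07458e-05
  p_B = 0.061257
  p_C = 0.109819
  p_D = 0.0999012
Weight by the priors:
  P(Z=A)·p_A = 0.41 × 1.07458e-05 = 4.40577e-06
  P(Z=B)·p_B = 0.25 × 0.061257 = 0.0153143
  P(Z=C)·p_C = 0.23 × 0.109819 = 0.0252583
  P(Z=D)·p_D = 0.11 × 0.0999012 = 0.0109891
Marginal: 4.40577e-06 + 0.0153143 + 0.0252583 + 0.0109891 = 0.0515661
P(Cluster C | x) ≈ 0.490

0.490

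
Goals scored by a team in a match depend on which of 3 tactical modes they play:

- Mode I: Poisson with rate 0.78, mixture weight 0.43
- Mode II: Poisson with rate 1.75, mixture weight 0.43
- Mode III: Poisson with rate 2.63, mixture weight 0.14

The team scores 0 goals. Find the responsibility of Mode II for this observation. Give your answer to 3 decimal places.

0.265

The responsibility of component k is w_k f_k(x) divided by Σ_j w_j f_j(x).
Component likelihoods at x = 0 goals:
  L_I = 0.458406
  L_II = 0.173774
  L_III = 0.0720785
Unnormalised posteriors:
  w_I·L_I = 0.43 × 0.458406 = 0.197115
  w_II·L_II = 0.43 × 0.173774 = 0.0747228
  w_III·L_III = 0.14 × 0.0720785 = 0.010091
Sum: 0.197115 + 0.0747228 + 0.010091 = 0.281928
P(Mode II | the observation) ≈ 0.265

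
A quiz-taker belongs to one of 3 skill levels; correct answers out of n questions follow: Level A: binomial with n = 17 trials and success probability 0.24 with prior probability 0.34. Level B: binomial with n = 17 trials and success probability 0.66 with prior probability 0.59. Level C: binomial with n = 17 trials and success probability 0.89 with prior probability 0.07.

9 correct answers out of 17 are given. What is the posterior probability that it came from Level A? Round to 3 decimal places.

0.038

By Bayes' theorem, P(k | x) = π_k f_k(x) / Σ_j π_j f_j(x).
Component likelihoods at x = 9 correct answers out of 17:
  p_A = C(17,9)·0.24^9·0.76^8 = 24310·2.64181e-06·0.111303 = 0.00714817
  p_B = C(17,9)·0.66^9·0.34^8 = 24310·0.0237627·0.000178579 = 0.10316
  p_C = C(17,9)·0.89^9·0.11^8 = 24310·0.350356·2.14359e-08 = 0.000182573
Weight by the priors:
  π_A·p_A = 0.34 × 0.00714817 = 0.00243038
  π_B·p_B = 0.59 × 0.10316 = 0.0608645
  π_C·p_C = 0.07 × 0.000182573 = 1.27801e-05
Evidence: 0.00243038 + 0.0608645 + 1.27801e-05 = 0.0633076
P(Level A | data) ≈ 0.038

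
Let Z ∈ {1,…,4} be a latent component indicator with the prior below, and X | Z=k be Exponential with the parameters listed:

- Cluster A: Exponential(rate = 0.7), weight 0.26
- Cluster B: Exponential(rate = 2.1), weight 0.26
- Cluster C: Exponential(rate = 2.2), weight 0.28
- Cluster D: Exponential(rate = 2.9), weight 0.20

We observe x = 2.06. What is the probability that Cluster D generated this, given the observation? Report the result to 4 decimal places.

Apply Bayes' rule: the posterior for each component is proportional to its prior times its likelihood at x.
Evaluate each component's likelihood at the observed value:
  f_A = 0.165518
  f_B = 0.0277627
  f_C = 0.0236701
  f_D = 0.00737773
Multiply by the mixture weights:
  w_A·f_A = 0.26 × 0.165518 = 0.0430347
  w_B·f_B = 0.26 × 0.0277627 = 0.0072183
  w_C·f_C = 0.28 × 0.0236701 = 0.00662763
  w_D·f_D = 0.20 × 0.00737773 = 0.00147555
Denominator: 0.0430347 + 0.0072183 + 0.00662763 + 0.00147555 = 0.0583562
P(Cluster D | the observation) ≈ 0.0253

0.0253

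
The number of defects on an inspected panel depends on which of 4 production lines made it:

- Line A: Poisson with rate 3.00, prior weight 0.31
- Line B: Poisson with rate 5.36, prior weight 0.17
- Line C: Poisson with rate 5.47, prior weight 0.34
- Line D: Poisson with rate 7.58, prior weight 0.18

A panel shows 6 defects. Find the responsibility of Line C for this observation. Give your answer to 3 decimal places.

Posterior ∝ prior × likelihood, so P(k | x) ∝ π_k f_k(x); normalise over all components.
Evaluate each component's likelihood at the observed value:
  p_A = e^(−3.00)·3.00^6/6! = 0.0504094
  p_B = e^(−5.36)·5.36^6/6! = 0.154824
  p_C = e^(−5.47)·5.47^6/6! = 0.156675
  p_D = e^(−7.58)·7.58^6/6! = 0.134503
Weight by the priors:
  π_A·p_A = 0.31 × 0.0504094 = 0.0156269
  π_B·p_B = 0.17 × 0.154824 = 0.0263201
  π_C·p_C = 0.34 × 0.156675 = 0.0532696
  π_D·p_D = 0.18 × 0.134503 = 0.0242105
Evidence: 0.0156269 + 0.0263201 + 0.0532696 + 0.0242105 = 0.119427
P(Line C | 6 defects) = 0.0532696 / 0.119427 ≈ 0.446

0.446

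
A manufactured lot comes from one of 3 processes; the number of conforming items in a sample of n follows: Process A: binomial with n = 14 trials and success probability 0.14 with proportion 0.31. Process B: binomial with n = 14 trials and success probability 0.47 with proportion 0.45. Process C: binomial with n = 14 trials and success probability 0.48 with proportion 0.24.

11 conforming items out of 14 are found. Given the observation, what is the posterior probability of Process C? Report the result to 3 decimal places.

Apply Bayes' rule: the posterior for each component is proportional to its prior times its likelihood at x.
Binomial probabilities:
  f_A = 9.37573e-08
  f_B = 0.0133969
  f_C = 0.0159502
Multiply by the mixture weights:
  π_A·f_A = 0.31 × 9.37573e-08 = 2.90648e-08
  π_B·f_B = 0.45 × 0.0133969 = 0.00602862
  π_C·f_C = 0.24 × 0.0159502 = 0.00382804
Marginal: 2.90648e-08 + 0.00602862 + 0.00382804 = 0.00985669
P(Process C | the observation) = 0.00382804 / 0.00985669 ≈ 0.388

0.388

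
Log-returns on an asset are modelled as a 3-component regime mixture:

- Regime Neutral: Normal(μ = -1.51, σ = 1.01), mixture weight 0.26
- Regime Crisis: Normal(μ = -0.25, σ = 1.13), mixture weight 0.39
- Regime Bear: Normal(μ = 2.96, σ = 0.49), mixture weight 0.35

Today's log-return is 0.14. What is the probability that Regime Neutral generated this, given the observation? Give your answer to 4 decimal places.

P(component k | x) = w_k·f_k(x) / marginal(x), where marginal(x) = Σ_j w_j·f_j(x).
Evaluate each component's likelihood at the observed value:
  L_Neutral = (1/(1.01·√(2π)))·exp(−(0.14−-1.51)²/(2·1.01²)) = 0.394992·exp(-1.33443) = 0.104005
  L_Crisis = (1/(1.13·√(2π)))·exp(−(0.14−-0.25)²/(2·1.13²)) = 0.353046·exp(-0.05956) = 0.332633
  L_Bear = (1/(0.49·√(2π)))·exp(−(0.14−2.96)²/(2·0.49²)) = 0.814168·exp(-16.56060) = 5.23042e-08
Weight by the priors:
  w_Neutral·L_Neutral = 0.26 × 0.104005 = 0.0270413
  w_Crisis·L_Crisis = 0.39 × 0.332633 = 0.129727
  w_Bear·L_Bear = 0.35 × 5.23042e-08 = 1.83065e-08
Marginal: 0.0270413 + 0.129727 + 1.83065e-08 = 0.156768
Responsibility of Regime Neutral: 0.0270413 / 0.156768 ≈ 0.1725

0.1725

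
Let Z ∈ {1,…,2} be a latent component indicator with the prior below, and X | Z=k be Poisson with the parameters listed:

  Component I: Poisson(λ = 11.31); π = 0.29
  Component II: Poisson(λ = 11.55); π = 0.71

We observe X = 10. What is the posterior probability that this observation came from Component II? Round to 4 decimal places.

P(component k | x) = w_k·f_k(x) / marginal(x), where marginal(x) = Σ_j w_j·f_j(x).
Poisson probabilities:
  p_I = e^(−11.31)·11.31^10/10! = 0.115609
  p_II = e^(−11.55)·11.55^10/10! = 0.11219
Multiply by the mixture weights:
  w_I·p_I = 0.29 × 0.115609 = 0.0335267
  w_II·p_II = 0.71 × 0.11219 = 0.0796552
Sum: 0.0335267 + 0.0796552 = 0.113182
P(Component II | data) = 0.0796552 / 0.113182 ≈ 0.7038

0.7038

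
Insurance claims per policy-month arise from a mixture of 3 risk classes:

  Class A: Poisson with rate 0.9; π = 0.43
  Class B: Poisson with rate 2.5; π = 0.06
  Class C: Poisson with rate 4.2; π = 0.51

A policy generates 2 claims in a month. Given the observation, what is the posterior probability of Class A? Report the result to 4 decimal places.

0.4608

P(component k | x) = π_k·f_k(x) / marginal(x), where marginal(x) = Σ_j π_j·f_j(x).
Component likelihoods at x = 2 claims:
  f_A = e^(−0.9)·0.9^2/2! = 0.164661
  f_B = e^(−2.5)·2.5^2/2! = 0.256516
  f_C = e^(−4.2)·4.2^2/2! = 0.132261
Multiply by the mixture weights:
  π_A·f_A = 0.43 × 0.164661 = 0.0708041
  π_B·f_B = 0.06 × 0.256516 = 0.0153909
  π_C·f_C = 0.51 × 0.132261 = 0.0674531
Sum: 0.0708041 + 0.0153909 + 0.0674531 = 0.153648
So the posterior for Class A is 0.0708041 / 0.153648 ≈ 0.4608.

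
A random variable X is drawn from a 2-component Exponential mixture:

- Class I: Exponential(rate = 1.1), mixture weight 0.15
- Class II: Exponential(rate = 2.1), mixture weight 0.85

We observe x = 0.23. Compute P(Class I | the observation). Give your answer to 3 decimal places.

0.104

P(component k | x) = P(Z=k)·f_k(x) / marginal(x), where marginal(x) = Σ_j P(Z=j)·f_j(x).
Exponential densities:
  p_I = 0.854115
  p_II = 1.29555
Prior × likelihood for each component:
  P(Z=I)·p_I = 0.15 × 0.854115 = 0.128117
  P(Z=II)·p_II = 0.85 × 1.29555 = 1.10122
Sum: 0.128117 + 1.10122 = 1.22934
P(Class I | the observation) = 0.128117 / 1.22934 ≈ 0.104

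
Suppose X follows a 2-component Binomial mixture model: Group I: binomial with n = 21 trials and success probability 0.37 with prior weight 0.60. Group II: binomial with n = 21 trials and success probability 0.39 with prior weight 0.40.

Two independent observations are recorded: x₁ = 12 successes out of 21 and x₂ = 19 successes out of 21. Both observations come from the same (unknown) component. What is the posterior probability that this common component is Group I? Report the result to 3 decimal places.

The responsibility of component k is P(Z=k) f_k(x) divided by Σ_j P(Z=j) f_j(x).
Since both observations come from the same component, the likelihood for component k is f_k(x₁)·f_k(x₂).
  f_I = [C(21,12)·0.37^12·0.63^9 = 293930·6.58295e-06·0.0156338 = 0.0302503] × [5.20875e-07] = 1.57566e-08
  f_II = [C(21,12)·0.39^12·0.61^9 = 293930·1.23816e-05·0.0116941 = 0.0425586] × [1.32772e-06] = 5.6506e-08
Weight by the priors:
  P(Z=I)·f_I = 0.60 × 1.57566e-08 = 9.45396e-09
  P(Z=II)·f_II = 0.40 × 5.6506e-08 = 2.26024e-08
Marginal: 9.45396e-09 + 2.26024e-08 = 3.20563e-08
P(Group I | x₁,x₂) ≈ 0.295

0.295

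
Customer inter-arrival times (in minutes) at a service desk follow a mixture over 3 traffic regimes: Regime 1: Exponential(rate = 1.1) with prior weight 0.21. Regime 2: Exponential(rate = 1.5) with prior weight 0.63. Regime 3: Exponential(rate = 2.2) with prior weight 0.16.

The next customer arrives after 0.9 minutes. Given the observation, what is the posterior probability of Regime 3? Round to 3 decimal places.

0.128

The responsibility of component k is w_k f_k(x) divided by Σ_j w_j f_j(x).
Component likelihoods at x = 0.9 minutes:
  f_1 = 0.408734
  f_2 = 0.38886
  f_3 = 0.303752
Prior × likelihood for each component:
  w_1·f_1 = 0.21 × 0.408734 = 0.0858342
  w_2·f_2 = 0.63 × 0.38886 = 0.244982
  w_3·f_3 = 0.16 × 0.303752 = 0.0486004
Denominator: 0.0858342 + 0.244982 + 0.0486004 = 0.379417
So the posterior for Regime 3 is 0.0486004 / 0.379417 ≈ 0.128.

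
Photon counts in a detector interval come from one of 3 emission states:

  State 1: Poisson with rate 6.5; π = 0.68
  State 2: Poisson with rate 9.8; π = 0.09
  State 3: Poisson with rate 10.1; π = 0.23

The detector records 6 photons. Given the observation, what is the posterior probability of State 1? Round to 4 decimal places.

Apply Bayes' rule: the posterior for each component is proportional to its prior times its likelihood at x.
Poisson probabilities:
  L_1 = 0.157483
  L_2 = 0.0682241
  L_3 = 0.060565
Prior × likelihood for each component:
  w_1·L_1 = 0.68 × 0.157483 = 0.107088
  w_2·L_2 = 0.09 × 0.0682241 = 0.00614017
  w_3·L_3 = 0.23 × 0.060565 = 0.0139299
Sum: 0.107088 + 0.00614017 + 0.0139299 = 0.127159
Responsibility of State 1: 0.107088 / 0.127159 ≈ 0.8422

0.8422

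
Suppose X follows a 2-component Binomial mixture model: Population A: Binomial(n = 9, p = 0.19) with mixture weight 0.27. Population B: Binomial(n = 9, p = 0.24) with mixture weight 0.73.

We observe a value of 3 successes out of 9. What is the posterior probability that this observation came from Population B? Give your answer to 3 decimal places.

The responsibility of component k is π_k f_k(x) divided by Σ_j π_j f_j(x).
Component likelihoods at x = 3 successes out of 9:
  p_A = 0.162723
  p_B = 0.223766
Prior × likelihood for each component:
  π_A·p_A = 0.27 × 0.162723 = 0.0439353
  π_B·p_B = 0.73 × 0.223766 = 0.163349
Denominator: 0.0439353 + 0.163349 = 0.207285
So the posterior for Population B is 0.163349 / 0.207285 ≈ 0.788.

0.788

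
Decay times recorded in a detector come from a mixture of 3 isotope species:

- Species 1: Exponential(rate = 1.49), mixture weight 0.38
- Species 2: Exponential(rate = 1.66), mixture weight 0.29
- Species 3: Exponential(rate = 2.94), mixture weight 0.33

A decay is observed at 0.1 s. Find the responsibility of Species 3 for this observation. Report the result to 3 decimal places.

0.447

The responsibility of component k is P(Z=k) f_k(x) divided by Σ_j P(Z=j) f_j(x).
Component likelihoods at x = 0.1 s:
  f_1 = 1.49·e^(−1.49·0.1) = 1.49·e^(−0.1490) = 1.28374
  f_2 = 1.66·e^(−1.66·0.1) = 1.66·e^(−0.1660) = 1.4061
  f_3 = 2.94·e^(−2.94·0.1) = 2.94·e^(−0.2940) = 2.19111
Multiply by the mixture weights:
  P(Z=1)·f_1 = 0.38 × 1.28374 = 0.48782
  P(Z=2)·f_2 = 0.29 × 1.4061 = 0.407768
  P(Z=3)·f_3 = 0.33 × 2.19111 = 0.723067
Evidence: 0.48782 + 0.407768 + 0.723067 = 1.61866
Responsibility of Species 3: 0.723067 / 1.61866 ≈ 0.447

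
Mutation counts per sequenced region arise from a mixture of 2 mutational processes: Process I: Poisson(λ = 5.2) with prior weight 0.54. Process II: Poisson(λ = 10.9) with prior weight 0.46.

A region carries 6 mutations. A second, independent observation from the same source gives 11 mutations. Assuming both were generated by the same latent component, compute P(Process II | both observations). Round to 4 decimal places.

0.7353

Posterior ∝ prior × likelihood, so P(k | x) ∝ π_k f_k(x); normalise over all components.
Since both observations come from the same component, the likelihood for component k is f_k(x₁)·f_k(x₂).
  f_I = [e^(−5.2)·5.2^6/6! = 0.15148] × [0.0103884] = 0.00157364
  f_II = [e^(−10.9)·10.9^6/6! = 0.0429949] × [0.119323] = 0.0051303
Weight by the priors:
  π_I·f_I = 0.54 × 0.00157364 = 0.000849767
  π_II·f_II = 0.46 × 0.0051303 = 0.00235994
Sum: 0.000849767 + 0.00235994 = 0.0032097
So the posterior for Process II is 0.00235994 / 0.0032097 ≈ 0.7353.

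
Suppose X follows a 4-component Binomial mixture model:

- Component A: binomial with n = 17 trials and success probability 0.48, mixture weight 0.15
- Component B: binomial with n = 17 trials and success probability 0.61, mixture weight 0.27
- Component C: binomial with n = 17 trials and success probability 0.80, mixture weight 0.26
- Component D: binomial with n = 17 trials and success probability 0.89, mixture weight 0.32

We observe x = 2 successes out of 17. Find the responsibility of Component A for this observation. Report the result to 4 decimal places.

By Bayes' theorem, P(k | x) = w_k f_k(x) / Σ_j w_j f_j(x).
Binomial probabilities:
  L_A = C(17,2)·0.48^2·0.52^15 = 136·0.2304·5.49604e-05 = 0.00172215
  L_B = C(17,2)·0.61^2·0.39^15 = 136·0.3721·7.34462e-07 = 3.71679e-05
  L_C = C(17,2)·0.80^2·0.20^15 = 136·0.64·3.2768e-11 = 2.85213e-09
  L_D = C(17,2)·0.89^2·0.11^15 = 136·0.7921·4.17725e-15 = 4.49997e-13
Unnormalised posteriors:
  w_A·L_A = 0.15 × 0.00172215 = 0.000258323
  w_B·L_B = 0.27 × 3.71679e-05 = 1.00353e-05
  w_C·L_C = 0.26 × 2.85213e-09 = 7.41553e-10
  w_D·L_D = 0.32 × 4.49997e-13 = 1.43999e-13
Normaliser: 0.000258323 + 1.00353e-05 + 7.41553e-10 + 1.43999e-13 = 0.000268359
P(Component A | 2 successes out of 17) ≈ 0.9626

0.9626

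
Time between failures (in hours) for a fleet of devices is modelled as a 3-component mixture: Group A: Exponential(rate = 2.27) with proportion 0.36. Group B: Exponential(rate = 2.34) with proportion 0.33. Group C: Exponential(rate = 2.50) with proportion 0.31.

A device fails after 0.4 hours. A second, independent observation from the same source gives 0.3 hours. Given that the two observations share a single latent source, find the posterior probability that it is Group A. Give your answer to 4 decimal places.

0.3550

By Bayes' theorem, P(k | x) = π_k f_k(x) / Σ_j π_j f_j(x).
Since both observations come from the same component, the likelihood for component k is f_k(x₁)·f_k(x₂).
  L_A = [2.27·e^(−2.27·0.4) = 2.27·e^(−0.9080) = 0.915559] × [1.14887] = 1.05186
  L_B = [2.34·e^(−2.34·0.4) = 2.34·e^(−0.9360) = 0.917733] × [1.15969] = 1.06428
  L_C = [2.50·e^(−2.50·0.4) = 2.50·e^(−1.0000) = 0.919699] × [1.18092] = 1.08609
Weight by the priors:
  π_A·L_A = 0.36 × 1.05186 = 0.378669
  π_B·L_B = 0.33 × 1.06428 = 0.351214
  π_C·L_C = 0.31 × 1.08609 = 0.336687
Normaliser: 0.378669 + 0.351214 + 0.336687 = 1.06657
P(Group A | x) ≈ 0.3550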